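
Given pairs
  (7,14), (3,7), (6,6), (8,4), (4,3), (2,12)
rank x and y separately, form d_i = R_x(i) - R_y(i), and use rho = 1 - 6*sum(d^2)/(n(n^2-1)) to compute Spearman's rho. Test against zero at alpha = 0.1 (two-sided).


Step 1: Rank x and y separately (midranks; no ties here).
rank(x): 7->5, 3->2, 6->4, 8->6, 4->3, 2->1
rank(y): 14->6, 7->4, 6->3, 4->2, 3->1, 12->5
Step 2: d_i = R_x(i) - R_y(i); compute d_i^2.
  (5-6)^2=1, (2-4)^2=4, (4-3)^2=1, (6-2)^2=16, (3-1)^2=4, (1-5)^2=16
sum(d^2) = 42.
Step 3: rho = 1 - 6*42 / (6*(6^2 - 1)) = 1 - 252/210 = -0.200000.
Step 4: Under H0, t = rho * sqrt((n-2)/(1-rho^2)) = -0.4082 ~ t(4).
Step 5: Two-sided p-value from the t-distribution with 4 df = 0.704000.
Step 6: alpha = 0.1. fail to reject H0.

rho = -0.2000, p = 0.704000, fail to reject H0 at alpha = 0.1.


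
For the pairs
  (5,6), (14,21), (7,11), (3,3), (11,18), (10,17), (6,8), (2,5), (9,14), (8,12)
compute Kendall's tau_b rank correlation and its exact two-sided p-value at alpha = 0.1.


Step 1: Enumerate the 45 unordered pairs (i,j) with i<j and classify each by sign(x_j-x_i) * sign(y_j-y_i).
  (1,2):dx=+9,dy=+15->C; (1,3):dx=+2,dy=+5->C; (1,4):dx=-2,dy=-3->C; (1,5):dx=+6,dy=+12->C
  (1,6):dx=+5,dy=+11->C; (1,7):dx=+1,dy=+2->C; (1,8):dx=-3,dy=-1->C; (1,9):dx=+4,dy=+8->C
  (1,10):dx=+3,dy=+6->C; (2,3):dx=-7,dy=-10->C; (2,4):dx=-11,dy=-18->C; (2,5):dx=-3,dy=-3->C
  (2,6):dx=-4,dy=-4->C; (2,7):dx=-8,dy=-13->C; (2,8):dx=-12,dy=-16->C; (2,9):dx=-5,dy=-7->C
  (2,10):dx=-6,dy=-9->C; (3,4):dx=-4,dy=-8->C; (3,5):dx=+4,dy=+7->C; (3,6):dx=+3,dy=+6->C
  (3,7):dx=-1,dy=-3->C; (3,8):dx=-5,dy=-6->C; (3,9):dx=+2,dy=+3->C; (3,10):dx=+1,dy=+1->C
  (4,5):dx=+8,dy=+15->C; (4,6):dx=+7,dy=+14->C; (4,7):dx=+3,dy=+5->C; (4,8):dx=-1,dy=+2->D
  (4,9):dx=+6,dy=+11->C; (4,10):dx=+5,dy=+9->C; (5,6):dx=-1,dy=-1->C; (5,7):dx=-5,dy=-10->C
  (5,8):dx=-9,dy=-13->C; (5,9):dx=-2,dy=-4->C; (5,10):dx=-3,dy=-6->C; (6,7):dx=-4,dy=-9->C
  (6,8):dx=-8,dy=-12->C; (6,9):dx=-1,dy=-3->C; (6,10):dx=-2,dy=-5->C; (7,8):dx=-4,dy=-3->C
  (7,9):dx=+3,dy=+6->C; (7,10):dx=+2,dy=+4->C; (8,9):dx=+7,dy=+9->C; (8,10):dx=+6,dy=+7->C
  (9,10):dx=-1,dy=-2->C
Step 2: C = 44, D = 1, total pairs = 45.
Step 3: tau = (C - D)/(n(n-1)/2) = (44 - 1)/45 = 0.955556.
Step 4: Exact two-sided p-value (enumerate n! = 3628800 permutations of y under H0): p = 0.000006.
Step 5: alpha = 0.1. reject H0.

tau_b = 0.9556 (C=44, D=1), p = 0.000006, reject H0.


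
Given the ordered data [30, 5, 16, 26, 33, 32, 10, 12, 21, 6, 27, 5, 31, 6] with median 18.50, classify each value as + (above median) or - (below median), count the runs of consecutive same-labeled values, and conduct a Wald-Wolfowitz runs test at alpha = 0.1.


Step 1: Compute median = 18.50; label A = above, B = below.
Labels in order: ABBAAABBABABAB  (n_A = 7, n_B = 7)
Step 2: Count runs R = 10.
Step 3: Under H0 (random ordering), E[R] = 2*n_A*n_B/(n_A+n_B) + 1 = 2*7*7/14 + 1 = 8.0000.
        Var[R] = 2*n_A*n_B*(2*n_A*n_B - n_A - n_B) / ((n_A+n_B)^2 * (n_A+n_B-1)) = 8232/2548 = 3.2308.
        SD[R] = 1.7974.
Step 4: Continuity-corrected z = (R - 0.5 - E[R]) / SD[R] = (10 - 0.5 - 8.0000) / 1.7974 = 0.8345.
Step 5: Two-sided p-value via normal approximation = 2*(1 - Phi(|z|)) = 0.403986.
Step 6: alpha = 0.1. fail to reject H0.

R = 10, z = 0.8345, p = 0.403986, fail to reject H0.


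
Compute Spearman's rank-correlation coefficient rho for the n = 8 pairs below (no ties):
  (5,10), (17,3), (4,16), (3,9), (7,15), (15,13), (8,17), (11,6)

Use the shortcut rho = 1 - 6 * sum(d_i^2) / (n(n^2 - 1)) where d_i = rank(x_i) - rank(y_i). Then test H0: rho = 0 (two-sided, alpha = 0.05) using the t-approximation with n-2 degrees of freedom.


Step 1: Rank x and y separately (midranks; no ties here).
rank(x): 5->3, 17->8, 4->2, 3->1, 7->4, 15->7, 8->5, 11->6
rank(y): 10->4, 3->1, 16->7, 9->3, 15->6, 13->5, 17->8, 6->2
Step 2: d_i = R_x(i) - R_y(i); compute d_i^2.
  (3-4)^2=1, (8-1)^2=49, (2-7)^2=25, (1-3)^2=4, (4-6)^2=4, (7-5)^2=4, (5-8)^2=9, (6-2)^2=16
sum(d^2) = 112.
Step 3: rho = 1 - 6*112 / (8*(8^2 - 1)) = 1 - 672/504 = -0.333333.
Step 4: Under H0, t = rho * sqrt((n-2)/(1-rho^2)) = -0.8660 ~ t(6).
Step 5: Two-sided p-value from the t-distribution with 6 df = 0.419753.
Step 6: alpha = 0.05. fail to reject H0.

rho = -0.3333, p = 0.419753, fail to reject H0 at alpha = 0.05.


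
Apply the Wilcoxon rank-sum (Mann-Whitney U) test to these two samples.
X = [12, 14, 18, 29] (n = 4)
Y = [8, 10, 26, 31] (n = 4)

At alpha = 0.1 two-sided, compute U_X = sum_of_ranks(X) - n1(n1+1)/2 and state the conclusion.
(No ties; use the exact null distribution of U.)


Step 1: Combine and sort all 8 observations; assign midranks.
sorted (value, group): (8,Y), (10,Y), (12,X), (14,X), (18,X), (26,Y), (29,X), (31,Y)
ranks: 8->1, 10->2, 12->3, 14->4, 18->5, 26->6, 29->7, 31->8
Step 2: Rank sum for X: R1 = 3 + 4 + 5 + 7 = 19.
Step 3: U_X = R1 - n1(n1+1)/2 = 19 - 4*5/2 = 19 - 10 = 9.
       U_Y = n1*n2 - U_X = 16 - 9 = 7.
Step 4: No ties, so the exact null distribution of U (based on enumerating the C(8,4) = 70 equally likely rank assignments) gives the two-sided p-value.
Step 5: p-value = 0.885714; compare to alpha = 0.1. fail to reject H0.

U_X = 9, p = 0.885714, fail to reject H0 at alpha = 0.1.


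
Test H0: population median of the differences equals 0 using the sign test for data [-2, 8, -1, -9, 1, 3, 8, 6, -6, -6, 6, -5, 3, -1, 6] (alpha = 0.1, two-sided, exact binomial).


Step 1: Discard zero differences. Original n = 15; n_eff = number of nonzero differences = 15.
Nonzero differences (with sign): -2, +8, -1, -9, +1, +3, +8, +6, -6, -6, +6, -5, +3, -1, +6
Step 2: Count signs: positive = 8, negative = 7.
Step 3: Under H0: P(positive) = 0.5, so the number of positives S ~ Bin(15, 0.5).
Step 4: Two-sided exact p-value = sum of Bin(15,0.5) probabilities at or below the observed probability = 1.000000.
Step 5: alpha = 0.1. fail to reject H0.

n_eff = 15, pos = 8, neg = 7, p = 1.000000, fail to reject H0.


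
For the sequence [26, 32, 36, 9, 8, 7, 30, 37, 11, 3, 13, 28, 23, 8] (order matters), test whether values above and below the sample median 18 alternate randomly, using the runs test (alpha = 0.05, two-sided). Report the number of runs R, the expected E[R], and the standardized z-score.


Step 1: Compute median = 18; label A = above, B = below.
Labels in order: AAABBBAABBBAAB  (n_A = 7, n_B = 7)
Step 2: Count runs R = 6.
Step 3: Under H0 (random ordering), E[R] = 2*n_A*n_B/(n_A+n_B) + 1 = 2*7*7/14 + 1 = 8.0000.
        Var[R] = 2*n_A*n_B*(2*n_A*n_B - n_A - n_B) / ((n_A+n_B)^2 * (n_A+n_B-1)) = 8232/2548 = 3.2308.
        SD[R] = 1.7974.
Step 4: Continuity-corrected z = (R + 0.5 - E[R]) / SD[R] = (6 + 0.5 - 8.0000) / 1.7974 = -0.8345.
Step 5: Two-sided p-value via normal approximation = 2*(1 - Phi(|z|)) = 0.403986.
Step 6: alpha = 0.05. fail to reject H0.

R = 6, z = -0.8345, p = 0.403986, fail to reject H0.


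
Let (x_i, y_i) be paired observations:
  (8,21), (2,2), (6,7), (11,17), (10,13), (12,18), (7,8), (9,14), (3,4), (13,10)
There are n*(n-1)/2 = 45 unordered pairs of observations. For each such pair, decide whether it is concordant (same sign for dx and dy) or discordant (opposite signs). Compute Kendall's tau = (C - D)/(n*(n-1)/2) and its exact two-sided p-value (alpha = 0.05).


Step 1: Enumerate the 45 unordered pairs (i,j) with i<j and classify each by sign(x_j-x_i) * sign(y_j-y_i).
  (1,2):dx=-6,dy=-19->C; (1,3):dx=-2,dy=-14->C; (1,4):dx=+3,dy=-4->D; (1,5):dx=+2,dy=-8->D
  (1,6):dx=+4,dy=-3->D; (1,7):dx=-1,dy=-13->C; (1,8):dx=+1,dy=-7->D; (1,9):dx=-5,dy=-17->C
  (1,10):dx=+5,dy=-11->D; (2,3):dx=+4,dy=+5->C; (2,4):dx=+9,dy=+15->C; (2,5):dx=+8,dy=+11->C
  (2,6):dx=+10,dy=+16->C; (2,7):dx=+5,dy=+6->C; (2,8):dx=+7,dy=+12->C; (2,9):dx=+1,dy=+2->C
  (2,10):dx=+11,dy=+8->C; (3,4):dx=+5,dy=+10->C; (3,5):dx=+4,dy=+6->C; (3,6):dx=+6,dy=+11->C
  (3,7):dx=+1,dy=+1->C; (3,8):dx=+3,dy=+7->C; (3,9):dx=-3,dy=-3->C; (3,10):dx=+7,dy=+3->C
  (4,5):dx=-1,dy=-4->C; (4,6):dx=+1,dy=+1->C; (4,7):dx=-4,dy=-9->C; (4,8):dx=-2,dy=-3->C
  (4,9):dx=-8,dy=-13->C; (4,10):dx=+2,dy=-7->D; (5,6):dx=+2,dy=+5->C; (5,7):dx=-3,dy=-5->C
  (5,8):dx=-1,dy=+1->D; (5,9):dx=-7,dy=-9->C; (5,10):dx=+3,dy=-3->D; (6,7):dx=-5,dy=-10->C
  (6,8):dx=-3,dy=-4->C; (6,9):dx=-9,dy=-14->C; (6,10):dx=+1,dy=-8->D; (7,8):dx=+2,dy=+6->C
  (7,9):dx=-4,dy=-4->C; (7,10):dx=+6,dy=+2->C; (8,9):dx=-6,dy=-10->C; (8,10):dx=+4,dy=-4->D
  (9,10):dx=+10,dy=+6->C
Step 2: C = 35, D = 10, total pairs = 45.
Step 3: tau = (C - D)/(n(n-1)/2) = (35 - 10)/45 = 0.555556.
Step 4: Exact two-sided p-value (enumerate n! = 3628800 permutations of y under H0): p = 0.028609.
Step 5: alpha = 0.05. reject H0.

tau_b = 0.5556 (C=35, D=10), p = 0.028609, reject H0.


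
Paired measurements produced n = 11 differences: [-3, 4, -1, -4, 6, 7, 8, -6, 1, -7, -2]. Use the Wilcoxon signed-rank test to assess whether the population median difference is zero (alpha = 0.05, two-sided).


Step 1: Drop any zero differences (none here) and take |d_i|.
|d| = [3, 4, 1, 4, 6, 7, 8, 6, 1, 7, 2]
Step 2: Midrank |d_i| (ties get averaged ranks).
ranks: |3|->4, |4|->5.5, |1|->1.5, |4|->5.5, |6|->7.5, |7|->9.5, |8|->11, |6|->7.5, |1|->1.5, |7|->9.5, |2|->3
Step 3: Attach original signs; sum ranks with positive sign and with negative sign.
W+ = 5.5 + 7.5 + 9.5 + 11 + 1.5 = 35
W- = 4 + 1.5 + 5.5 + 7.5 + 9.5 + 3 = 31
(Check: W+ + W- = 66 should equal n(n+1)/2 = 66.)
Step 4: Test statistic W = min(W+, W-) = 31.
Step 5: Ties in |d|, so use the tie-corrected normal approximation.
        E[W] = n(n+1)/4 = 11*12/4 = 33.
        Tie groups: |d|=1 (t=2), |d|=4 (t=2), |d|=6 (t=2), |d|=7 (t=2); sum(t^3 - t) = 24.
        Var[W] = n(n+1)(2n+1)/24 - sum(t^3-t)/48 = 3036/24 - 24/48 = 126.
        z = (W - E[W]) / sqrt(Var[W]) = (31 - 33) / 11.2250 = -0.1782.
        Two-sided p = 2*Phi(z) = 0.858586.
Step 6: alpha = 0.05. fail to reject H0.

W+ = 35, W- = 31, W = min = 31, p = 0.858586, fail to reject H0.


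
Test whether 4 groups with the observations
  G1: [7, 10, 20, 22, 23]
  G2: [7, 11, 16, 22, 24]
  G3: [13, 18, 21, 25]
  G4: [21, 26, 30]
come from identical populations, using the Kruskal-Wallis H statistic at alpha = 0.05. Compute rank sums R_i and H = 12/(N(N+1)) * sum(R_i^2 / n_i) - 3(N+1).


Step 1: Combine all N = 17 observations and assign midranks.
sorted (value, group, rank): (7,G1,1.5), (7,G2,1.5), (10,G1,3), (11,G2,4), (13,G3,5), (16,G2,6), (18,G3,7), (20,G1,8), (21,G3,9.5), (21,G4,9.5), (22,G1,11.5), (22,G2,11.5), (23,G1,13), (24,G2,14), (25,G3,15), (26,G4,16), (30,G4,17)
Step 2: Sum ranks within each group.
R_1 = 37 (n_1 = 5)
R_2 = 37 (n_2 = 5)
R_3 = 36.5 (n_3 = 4)
R_4 = 42.5 (n_4 = 3)
Step 3: H = 12/(N(N+1)) * sum(R_i^2/n_i) - 3(N+1)
     = 12/(17*18) * (37^2/5 + 37^2/5 + 36.5^2/4 + 42.5^2/3) - 3*18
     = 0.039216 * 1482.75 - 54
     = 4.146895.
Step 4: Ties present; correction factor C = 1 - 18/(17^3 - 17) = 0.996324. Corrected H = 4.146895 / 0.996324 = 4.162198.
Step 5: Under H0, H ~ chi^2(3); p-value = 0.244474.
Step 6: alpha = 0.05. fail to reject H0.

H = 4.1622, df = 3, p = 0.244474, fail to reject H0.


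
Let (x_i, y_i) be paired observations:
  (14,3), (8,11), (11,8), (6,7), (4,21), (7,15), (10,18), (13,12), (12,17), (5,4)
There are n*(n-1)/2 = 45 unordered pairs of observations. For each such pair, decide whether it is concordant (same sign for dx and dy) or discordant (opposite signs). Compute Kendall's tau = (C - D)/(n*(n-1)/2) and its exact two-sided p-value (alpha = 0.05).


Step 1: Enumerate the 45 unordered pairs (i,j) with i<j and classify each by sign(x_j-x_i) * sign(y_j-y_i).
  (1,2):dx=-6,dy=+8->D; (1,3):dx=-3,dy=+5->D; (1,4):dx=-8,dy=+4->D; (1,5):dx=-10,dy=+18->D
  (1,6):dx=-7,dy=+12->D; (1,7):dx=-4,dy=+15->D; (1,8):dx=-1,dy=+9->D; (1,9):dx=-2,dy=+14->D
  (1,10):dx=-9,dy=+1->D; (2,3):dx=+3,dy=-3->D; (2,4):dx=-2,dy=-4->C; (2,5):dx=-4,dy=+10->D
  (2,6):dx=-1,dy=+4->D; (2,7):dx=+2,dy=+7->C; (2,8):dx=+5,dy=+1->C; (2,9):dx=+4,dy=+6->C
  (2,10):dx=-3,dy=-7->C; (3,4):dx=-5,dy=-1->C; (3,5):dx=-7,dy=+13->D; (3,6):dx=-4,dy=+7->D
  (3,7):dx=-1,dy=+10->D; (3,8):dx=+2,dy=+4->C; (3,9):dx=+1,dy=+9->C; (3,10):dx=-6,dy=-4->C
  (4,5):dx=-2,dy=+14->D; (4,6):dx=+1,dy=+8->C; (4,7):dx=+4,dy=+11->C; (4,8):dx=+7,dy=+5->C
  (4,9):dx=+6,dy=+10->C; (4,10):dx=-1,dy=-3->C; (5,6):dx=+3,dy=-6->D; (5,7):dx=+6,dy=-3->D
  (5,8):dx=+9,dy=-9->D; (5,9):dx=+8,dy=-4->D; (5,10):dx=+1,dy=-17->D; (6,7):dx=+3,dy=+3->C
  (6,8):dx=+6,dy=-3->D; (6,9):dx=+5,dy=+2->C; (6,10):dx=-2,dy=-11->C; (7,8):dx=+3,dy=-6->D
  (7,9):dx=+2,dy=-1->D; (7,10):dx=-5,dy=-14->C; (8,9):dx=-1,dy=+5->D; (8,10):dx=-8,dy=-8->C
  (9,10):dx=-7,dy=-13->C
Step 2: C = 20, D = 25, total pairs = 45.
Step 3: tau = (C - D)/(n(n-1)/2) = (20 - 25)/45 = -0.111111.
Step 4: Exact two-sided p-value (enumerate n! = 3628800 permutations of y under H0): p = 0.727490.
Step 5: alpha = 0.05. fail to reject H0.

tau_b = -0.1111 (C=20, D=25), p = 0.727490, fail to reject H0.


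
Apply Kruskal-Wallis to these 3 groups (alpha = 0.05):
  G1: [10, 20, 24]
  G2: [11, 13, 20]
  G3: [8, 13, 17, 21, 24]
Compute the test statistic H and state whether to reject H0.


Step 1: Combine all N = 11 observations and assign midranks.
sorted (value, group, rank): (8,G3,1), (10,G1,2), (11,G2,3), (13,G2,4.5), (13,G3,4.5), (17,G3,6), (20,G1,7.5), (20,G2,7.5), (21,G3,9), (24,G1,10.5), (24,G3,10.5)
Step 2: Sum ranks within each group.
R_1 = 20 (n_1 = 3)
R_2 = 15 (n_2 = 3)
R_3 = 31 (n_3 = 5)
Step 3: H = 12/(N(N+1)) * sum(R_i^2/n_i) - 3(N+1)
     = 12/(11*12) * (20^2/3 + 15^2/3 + 31^2/5) - 3*12
     = 0.090909 * 400.533 - 36
     = 0.412121.
Step 4: Ties present; correction factor C = 1 - 18/(11^3 - 11) = 0.986364. Corrected H = 0.412121 / 0.986364 = 0.417819.
Step 5: Under H0, H ~ chi^2(2); p-value = 0.811469.
Step 6: alpha = 0.05. fail to reject H0.

H = 0.4178, df = 2, p = 0.811469, fail to reject H0.


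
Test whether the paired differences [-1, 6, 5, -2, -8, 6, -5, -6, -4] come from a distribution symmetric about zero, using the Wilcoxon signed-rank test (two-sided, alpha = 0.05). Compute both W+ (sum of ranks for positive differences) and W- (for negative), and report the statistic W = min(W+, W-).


Step 1: Drop any zero differences (none here) and take |d_i|.
|d| = [1, 6, 5, 2, 8, 6, 5, 6, 4]
Step 2: Midrank |d_i| (ties get averaged ranks).
ranks: |1|->1, |6|->7, |5|->4.5, |2|->2, |8|->9, |6|->7, |5|->4.5, |6|->7, |4|->3
Step 3: Attach original signs; sum ranks with positive sign and with negative sign.
W+ = 7 + 4.5 + 7 = 18.5
W- = 1 + 2 + 9 + 4.5 + 7 + 3 = 26.5
(Check: W+ + W- = 45 should equal n(n+1)/2 = 45.)
Step 4: Test statistic W = min(W+, W-) = 18.5.
Step 5: Ties in |d|, so use the tie-corrected normal approximation.
        E[W] = n(n+1)/4 = 9*10/4 = 22.5.
        Tie groups: |d|=5 (t=2), |d|=6 (t=3); sum(t^3 - t) = 30.
        Var[W] = n(n+1)(2n+1)/24 - sum(t^3-t)/48 = 1710/24 - 30/48 = 70.625.
        z = (W - E[W]) / sqrt(Var[W]) = (18.5 - 22.5) / 8.4039 = -0.4760.
        Two-sided p = 2*Phi(z) = 0.634095.
Step 6: alpha = 0.05. fail to reject H0.

W+ = 18.5, W- = 26.5, W = min = 18.5, p = 0.634095, fail to reject H0.


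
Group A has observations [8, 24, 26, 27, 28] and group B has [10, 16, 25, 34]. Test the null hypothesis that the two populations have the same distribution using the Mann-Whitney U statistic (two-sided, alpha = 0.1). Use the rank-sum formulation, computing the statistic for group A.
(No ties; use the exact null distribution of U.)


Step 1: Combine and sort all 9 observations; assign midranks.
sorted (value, group): (8,X), (10,Y), (16,Y), (24,X), (25,Y), (26,X), (27,X), (28,X), (34,Y)
ranks: 8->1, 10->2, 16->3, 24->4, 25->5, 26->6, 27->7, 28->8, 34->9
Step 2: Rank sum for X: R1 = 1 + 4 + 6 + 7 + 8 = 26.
Step 3: U_X = R1 - n1(n1+1)/2 = 26 - 5*6/2 = 26 - 15 = 11.
       U_Y = n1*n2 - U_X = 20 - 11 = 9.
Step 4: No ties, so the exact null distribution of U (based on enumerating the C(9,5) = 126 equally likely rank assignments) gives the two-sided p-value.
Step 5: p-value = 0.904762; compare to alpha = 0.1. fail to reject H0.

U_X = 11, p = 0.904762, fail to reject H0 at alpha = 0.1.


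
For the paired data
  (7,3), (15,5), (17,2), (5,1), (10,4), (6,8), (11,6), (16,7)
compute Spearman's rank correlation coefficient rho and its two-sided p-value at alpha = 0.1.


Step 1: Rank x and y separately (midranks; no ties here).
rank(x): 7->3, 15->6, 17->8, 5->1, 10->4, 6->2, 11->5, 16->7
rank(y): 3->3, 5->5, 2->2, 1->1, 4->4, 8->8, 6->6, 7->7
Step 2: d_i = R_x(i) - R_y(i); compute d_i^2.
  (3-3)^2=0, (6-5)^2=1, (8-2)^2=36, (1-1)^2=0, (4-4)^2=0, (2-8)^2=36, (5-6)^2=1, (7-7)^2=0
sum(d^2) = 74.
Step 3: rho = 1 - 6*74 / (8*(8^2 - 1)) = 1 - 444/504 = 0.119048.
Step 4: Under H0, t = rho * sqrt((n-2)/(1-rho^2)) = 0.2937 ~ t(6).
Step 5: Two-sided p-value from the t-distribution with 6 df = 0.778886.
Step 6: alpha = 0.1. fail to reject H0.

rho = 0.1190, p = 0.778886, fail to reject H0 at alpha = 0.1.


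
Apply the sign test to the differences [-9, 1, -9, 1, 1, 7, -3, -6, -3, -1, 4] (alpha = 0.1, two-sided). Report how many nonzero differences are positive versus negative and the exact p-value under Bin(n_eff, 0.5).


Step 1: Discard zero differences. Original n = 11; n_eff = number of nonzero differences = 11.
Nonzero differences (with sign): -9, +1, -9, +1, +1, +7, -3, -6, -3, -1, +4
Step 2: Count signs: positive = 5, negative = 6.
Step 3: Under H0: P(positive) = 0.5, so the number of positives S ~ Bin(11, 0.5).
Step 4: Two-sided exact p-value = sum of Bin(11,0.5) probabilities at or below the observed probability = 1.000000.
Step 5: alpha = 0.1. fail to reject H0.

n_eff = 11, pos = 5, neg = 6, p = 1.000000, fail to reject H0.


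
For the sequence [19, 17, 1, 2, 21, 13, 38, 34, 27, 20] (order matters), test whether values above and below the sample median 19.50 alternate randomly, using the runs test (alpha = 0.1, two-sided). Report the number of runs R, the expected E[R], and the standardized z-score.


Step 1: Compute median = 19.50; label A = above, B = below.
Labels in order: BBBBABAAAA  (n_A = 5, n_B = 5)
Step 2: Count runs R = 4.
Step 3: Under H0 (random ordering), E[R] = 2*n_A*n_B/(n_A+n_B) + 1 = 2*5*5/10 + 1 = 6.0000.
        Var[R] = 2*n_A*n_B*(2*n_A*n_B - n_A - n_B) / ((n_A+n_B)^2 * (n_A+n_B-1)) = 2000/900 = 2.2222.
        SD[R] = 1.4907.
Step 4: Continuity-corrected z = (R + 0.5 - E[R]) / SD[R] = (4 + 0.5 - 6.0000) / 1.4907 = -1.0062.
Step 5: Two-sided p-value via normal approximation = 2*(1 - Phi(|z|)) = 0.314305.
Step 6: alpha = 0.1. fail to reject H0.

R = 4, z = -1.0062, p = 0.314305, fail to reject H0.


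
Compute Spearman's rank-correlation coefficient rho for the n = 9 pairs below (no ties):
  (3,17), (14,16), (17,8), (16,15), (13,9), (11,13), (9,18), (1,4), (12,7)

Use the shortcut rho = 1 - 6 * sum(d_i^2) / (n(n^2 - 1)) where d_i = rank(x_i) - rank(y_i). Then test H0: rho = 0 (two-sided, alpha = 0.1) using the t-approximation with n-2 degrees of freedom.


Step 1: Rank x and y separately (midranks; no ties here).
rank(x): 3->2, 14->7, 17->9, 16->8, 13->6, 11->4, 9->3, 1->1, 12->5
rank(y): 17->8, 16->7, 8->3, 15->6, 9->4, 13->5, 18->9, 4->1, 7->2
Step 2: d_i = R_x(i) - R_y(i); compute d_i^2.
  (2-8)^2=36, (7-7)^2=0, (9-3)^2=36, (8-6)^2=4, (6-4)^2=4, (4-5)^2=1, (3-9)^2=36, (1-1)^2=0, (5-2)^2=9
sum(d^2) = 126.
Step 3: rho = 1 - 6*126 / (9*(9^2 - 1)) = 1 - 756/720 = -0.050000.
Step 4: Under H0, t = rho * sqrt((n-2)/(1-rho^2)) = -0.1325 ~ t(7).
Step 5: Two-sided p-value from the t-distribution with 7 df = 0.898353.
Step 6: alpha = 0.1. fail to reject H0.

rho = -0.0500, p = 0.898353, fail to reject H0 at alpha = 0.1.


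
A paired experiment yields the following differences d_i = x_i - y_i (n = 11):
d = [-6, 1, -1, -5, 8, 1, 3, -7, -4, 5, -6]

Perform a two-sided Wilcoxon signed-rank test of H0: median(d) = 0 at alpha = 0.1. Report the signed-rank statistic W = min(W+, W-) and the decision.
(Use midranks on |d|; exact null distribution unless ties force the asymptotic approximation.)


Step 1: Drop any zero differences (none here) and take |d_i|.
|d| = [6, 1, 1, 5, 8, 1, 3, 7, 4, 5, 6]
Step 2: Midrank |d_i| (ties get averaged ranks).
ranks: |6|->8.5, |1|->2, |1|->2, |5|->6.5, |8|->11, |1|->2, |3|->4, |7|->10, |4|->5, |5|->6.5, |6|->8.5
Step 3: Attach original signs; sum ranks with positive sign and with negative sign.
W+ = 2 + 11 + 2 + 4 + 6.5 = 25.5
W- = 8.5 + 2 + 6.5 + 10 + 5 + 8.5 = 40.5
(Check: W+ + W- = 66 should equal n(n+1)/2 = 66.)
Step 4: Test statistic W = min(W+, W-) = 25.5.
Step 5: Ties in |d|, so use the tie-corrected normal approximation.
        E[W] = n(n+1)/4 = 11*12/4 = 33.
        Tie groups: |d|=1 (t=3), |d|=5 (t=2), |d|=6 (t=2); sum(t^3 - t) = 36.
        Var[W] = n(n+1)(2n+1)/24 - sum(t^3-t)/48 = 3036/24 - 36/48 = 125.75.
        z = (W - E[W]) / sqrt(Var[W]) = (25.5 - 33) / 11.2138 = -0.6688.
        Two-sided p = 2*Phi(z) = 0.503612.
Step 6: alpha = 0.1. fail to reject H0.

W+ = 25.5, W- = 40.5, W = min = 25.5, p = 0.503612, fail to reject H0.


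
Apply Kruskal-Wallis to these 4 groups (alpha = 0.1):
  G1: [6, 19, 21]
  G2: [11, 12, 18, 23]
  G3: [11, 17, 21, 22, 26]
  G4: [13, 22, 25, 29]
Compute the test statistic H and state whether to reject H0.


Step 1: Combine all N = 16 observations and assign midranks.
sorted (value, group, rank): (6,G1,1), (11,G2,2.5), (11,G3,2.5), (12,G2,4), (13,G4,5), (17,G3,6), (18,G2,7), (19,G1,8), (21,G1,9.5), (21,G3,9.5), (22,G3,11.5), (22,G4,11.5), (23,G2,13), (25,G4,14), (26,G3,15), (29,G4,16)
Step 2: Sum ranks within each group.
R_1 = 18.5 (n_1 = 3)
R_2 = 26.5 (n_2 = 4)
R_3 = 44.5 (n_3 = 5)
R_4 = 46.5 (n_4 = 4)
Step 3: H = 12/(N(N+1)) * sum(R_i^2/n_i) - 3(N+1)
     = 12/(16*17) * (18.5^2/3 + 26.5^2/4 + 44.5^2/5 + 46.5^2/4) - 3*17
     = 0.044118 * 1226.26 - 51
     = 3.099632.
Step 4: Ties present; correction factor C = 1 - 18/(16^3 - 16) = 0.995588. Corrected H = 3.099632 / 0.995588 = 3.113368.
Step 5: Under H0, H ~ chi^2(3); p-value = 0.374474.
Step 6: alpha = 0.1. fail to reject H0.

H = 3.1134, df = 3, p = 0.374474, fail to reject H0.


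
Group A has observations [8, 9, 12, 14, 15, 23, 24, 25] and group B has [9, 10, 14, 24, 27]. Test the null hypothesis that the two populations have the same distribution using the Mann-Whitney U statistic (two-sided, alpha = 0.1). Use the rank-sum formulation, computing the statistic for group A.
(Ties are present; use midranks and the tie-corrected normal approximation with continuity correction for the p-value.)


Step 1: Combine and sort all 13 observations; assign midranks.
sorted (value, group): (8,X), (9,X), (9,Y), (10,Y), (12,X), (14,X), (14,Y), (15,X), (23,X), (24,X), (24,Y), (25,X), (27,Y)
ranks: 8->1, 9->2.5, 9->2.5, 10->4, 12->5, 14->6.5, 14->6.5, 15->8, 23->9, 24->10.5, 24->10.5, 25->12, 27->13
Step 2: Rank sum for X: R1 = 1 + 2.5 + 5 + 6.5 + 8 + 9 + 10.5 + 12 = 54.5.
Step 3: U_X = R1 - n1(n1+1)/2 = 54.5 - 8*9/2 = 54.5 - 36 = 18.5.
       U_Y = n1*n2 - U_X = 40 - 18.5 = 21.5.
Step 4: Ties are present, so use the tie-corrected normal approximation (with continuity correction) for the p-value.
Step 5: p-value = 0.883138; compare to alpha = 0.1. fail to reject H0.

U_X = 18.5, p = 0.883138, fail to reject H0 at alpha = 0.1.


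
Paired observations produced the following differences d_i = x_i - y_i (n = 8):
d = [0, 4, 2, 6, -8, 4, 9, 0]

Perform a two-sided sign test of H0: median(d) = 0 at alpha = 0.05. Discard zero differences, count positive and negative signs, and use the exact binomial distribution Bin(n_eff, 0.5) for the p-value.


Step 1: Discard zero differences. Original n = 8; n_eff = number of nonzero differences = 6.
Nonzero differences (with sign): +4, +2, +6, -8, +4, +9
Step 2: Count signs: positive = 5, negative = 1.
Step 3: Under H0: P(positive) = 0.5, so the number of positives S ~ Bin(6, 0.5).
Step 4: Two-sided exact p-value = sum of Bin(6,0.5) probabilities at or below the observed probability = 0.218750.
Step 5: alpha = 0.05. fail to reject H0.

n_eff = 6, pos = 5, neg = 1, p = 0.218750, fail to reject H0.


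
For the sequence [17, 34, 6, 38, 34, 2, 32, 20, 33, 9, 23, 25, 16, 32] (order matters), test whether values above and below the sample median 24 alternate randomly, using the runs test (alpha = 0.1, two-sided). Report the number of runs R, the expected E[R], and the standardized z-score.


Step 1: Compute median = 24; label A = above, B = below.
Labels in order: BABAABABABBABA  (n_A = 7, n_B = 7)
Step 2: Count runs R = 12.
Step 3: Under H0 (random ordering), E[R] = 2*n_A*n_B/(n_A+n_B) + 1 = 2*7*7/14 + 1 = 8.0000.
        Var[R] = 2*n_A*n_B*(2*n_A*n_B - n_A - n_B) / ((n_A+n_B)^2 * (n_A+n_B-1)) = 8232/2548 = 3.2308.
        SD[R] = 1.7974.
Step 4: Continuity-corrected z = (R - 0.5 - E[R]) / SD[R] = (12 - 0.5 - 8.0000) / 1.7974 = 1.9472.
Step 5: Two-sided p-value via normal approximation = 2*(1 - Phi(|z|)) = 0.051508.
Step 6: alpha = 0.1. reject H0.

R = 12, z = 1.9472, p = 0.051508, reject H0.


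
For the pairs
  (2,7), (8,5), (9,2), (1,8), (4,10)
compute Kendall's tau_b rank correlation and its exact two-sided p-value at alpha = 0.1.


Step 1: Enumerate the 10 unordered pairs (i,j) with i<j and classify each by sign(x_j-x_i) * sign(y_j-y_i).
  (1,2):dx=+6,dy=-2->D; (1,3):dx=+7,dy=-5->D; (1,4):dx=-1,dy=+1->D; (1,5):dx=+2,dy=+3->C
  (2,3):dx=+1,dy=-3->D; (2,4):dx=-7,dy=+3->D; (2,5):dx=-4,dy=+5->D; (3,4):dx=-8,dy=+6->D
  (3,5):dx=-5,dy=+8->D; (4,5):dx=+3,dy=+2->C
Step 2: C = 2, D = 8, total pairs = 10.
Step 3: tau = (C - D)/(n(n-1)/2) = (2 - 8)/10 = -0.600000.
Step 4: Exact two-sided p-value (enumerate n! = 120 permutations of y under H0): p = 0.233333.
Step 5: alpha = 0.1. fail to reject H0.

tau_b = -0.6000 (C=2, D=8), p = 0.233333, fail to reject H0.


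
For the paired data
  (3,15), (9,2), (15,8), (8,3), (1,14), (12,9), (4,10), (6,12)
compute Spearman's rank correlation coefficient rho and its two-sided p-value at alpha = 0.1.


Step 1: Rank x and y separately (midranks; no ties here).
rank(x): 3->2, 9->6, 15->8, 8->5, 1->1, 12->7, 4->3, 6->4
rank(y): 15->8, 2->1, 8->3, 3->2, 14->7, 9->4, 10->5, 12->6
Step 2: d_i = R_x(i) - R_y(i); compute d_i^2.
  (2-8)^2=36, (6-1)^2=25, (8-3)^2=25, (5-2)^2=9, (1-7)^2=36, (7-4)^2=9, (3-5)^2=4, (4-6)^2=4
sum(d^2) = 148.
Step 3: rho = 1 - 6*148 / (8*(8^2 - 1)) = 1 - 888/504 = -0.761905.
Step 4: Under H0, t = rho * sqrt((n-2)/(1-rho^2)) = -2.8814 ~ t(6).
Step 5: Two-sided p-value from the t-distribution with 6 df = 0.028005.
Step 6: alpha = 0.1. reject H0.

rho = -0.7619, p = 0.028005, reject H0 at alpha = 0.1.


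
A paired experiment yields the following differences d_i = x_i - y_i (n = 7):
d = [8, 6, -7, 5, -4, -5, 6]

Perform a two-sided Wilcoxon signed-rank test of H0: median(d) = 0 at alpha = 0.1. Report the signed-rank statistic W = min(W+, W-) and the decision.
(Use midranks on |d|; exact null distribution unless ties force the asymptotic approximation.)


Step 1: Drop any zero differences (none here) and take |d_i|.
|d| = [8, 6, 7, 5, 4, 5, 6]
Step 2: Midrank |d_i| (ties get averaged ranks).
ranks: |8|->7, |6|->4.5, |7|->6, |5|->2.5, |4|->1, |5|->2.5, |6|->4.5
Step 3: Attach original signs; sum ranks with positive sign and with negative sign.
W+ = 7 + 4.5 + 2.5 + 4.5 = 18.5
W- = 6 + 1 + 2.5 = 9.5
(Check: W+ + W- = 28 should equal n(n+1)/2 = 28.)
Step 4: Test statistic W = min(W+, W-) = 9.5.
Step 5: Ties in |d|, so use the tie-corrected normal approximation.
        E[W] = n(n+1)/4 = 7*8/4 = 14.
        Tie groups: |d|=5 (t=2), |d|=6 (t=2); sum(t^3 - t) = 12.
        Var[W] = n(n+1)(2n+1)/24 - sum(t^3-t)/48 = 840/24 - 12/48 = 34.75.
        z = (W - E[W]) / sqrt(Var[W]) = (9.5 - 14) / 5.8949 = -0.7634.
        Two-sided p = 2*Phi(z) = 0.445243.
Step 6: alpha = 0.1. fail to reject H0.

W+ = 18.5, W- = 9.5, W = min = 9.5, p = 0.445243, fail to reject H0.


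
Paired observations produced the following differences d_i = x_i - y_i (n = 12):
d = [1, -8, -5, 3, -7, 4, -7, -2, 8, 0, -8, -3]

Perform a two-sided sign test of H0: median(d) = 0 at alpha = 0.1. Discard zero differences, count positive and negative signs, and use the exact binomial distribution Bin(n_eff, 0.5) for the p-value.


Step 1: Discard zero differences. Original n = 12; n_eff = number of nonzero differences = 11.
Nonzero differences (with sign): +1, -8, -5, +3, -7, +4, -7, -2, +8, -8, -3
Step 2: Count signs: positive = 4, negative = 7.
Step 3: Under H0: P(positive) = 0.5, so the number of positives S ~ Bin(11, 0.5).
Step 4: Two-sided exact p-value = sum of Bin(11,0.5) probabilities at or below the observed probability = 0.548828.
Step 5: alpha = 0.1. fail to reject H0.

n_eff = 11, pos = 4, neg = 7, p = 0.548828, fail to reject H0.


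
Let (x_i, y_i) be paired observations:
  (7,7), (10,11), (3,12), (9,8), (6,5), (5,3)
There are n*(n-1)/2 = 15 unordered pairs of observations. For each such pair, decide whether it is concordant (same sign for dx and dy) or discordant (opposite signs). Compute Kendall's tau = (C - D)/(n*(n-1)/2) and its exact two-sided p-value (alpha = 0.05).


Step 1: Enumerate the 15 unordered pairs (i,j) with i<j and classify each by sign(x_j-x_i) * sign(y_j-y_i).
  (1,2):dx=+3,dy=+4->C; (1,3):dx=-4,dy=+5->D; (1,4):dx=+2,dy=+1->C; (1,5):dx=-1,dy=-2->C
  (1,6):dx=-2,dy=-4->C; (2,3):dx=-7,dy=+1->D; (2,4):dx=-1,dy=-3->C; (2,5):dx=-4,dy=-6->C
  (2,6):dx=-5,dy=-8->C; (3,4):dx=+6,dy=-4->D; (3,5):dx=+3,dy=-7->D; (3,6):dx=+2,dy=-9->D
  (4,5):dx=-3,dy=-3->C; (4,6):dx=-4,dy=-5->C; (5,6):dx=-1,dy=-2->C
Step 2: C = 10, D = 5, total pairs = 15.
Step 3: tau = (C - D)/(n(n-1)/2) = (10 - 5)/15 = 0.333333.
Step 4: Exact two-sided p-value (enumerate n! = 720 permutations of y under H0): p = 0.469444.
Step 5: alpha = 0.05. fail to reject H0.

tau_b = 0.3333 (C=10, D=5), p = 0.469444, fail to reject H0.


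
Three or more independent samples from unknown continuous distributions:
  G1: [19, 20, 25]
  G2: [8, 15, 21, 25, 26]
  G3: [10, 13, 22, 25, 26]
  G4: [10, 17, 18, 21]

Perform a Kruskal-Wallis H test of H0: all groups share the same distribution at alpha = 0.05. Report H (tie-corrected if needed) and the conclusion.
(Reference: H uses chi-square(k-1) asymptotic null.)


Step 1: Combine all N = 17 observations and assign midranks.
sorted (value, group, rank): (8,G2,1), (10,G3,2.5), (10,G4,2.5), (13,G3,4), (15,G2,5), (17,G4,6), (18,G4,7), (19,G1,8), (20,G1,9), (21,G2,10.5), (21,G4,10.5), (22,G3,12), (25,G1,14), (25,G2,14), (25,G3,14), (26,G2,16.5), (26,G3,16.5)
Step 2: Sum ranks within each group.
R_1 = 31 (n_1 = 3)
R_2 = 47 (n_2 = 5)
R_3 = 49 (n_3 = 5)
R_4 = 26 (n_4 = 4)
Step 3: H = 12/(N(N+1)) * sum(R_i^2/n_i) - 3(N+1)
     = 12/(17*18) * (31^2/3 + 47^2/5 + 49^2/5 + 26^2/4) - 3*18
     = 0.039216 * 1411.33 - 54
     = 1.346405.
Step 4: Ties present; correction factor C = 1 - 42/(17^3 - 17) = 0.991422. Corrected H = 1.346405 / 0.991422 = 1.358055.
Step 5: Under H0, H ~ chi^2(3); p-value = 0.715396.
Step 6: alpha = 0.05. fail to reject H0.

H = 1.3581, df = 3, p = 0.715396, fail to reject H0.


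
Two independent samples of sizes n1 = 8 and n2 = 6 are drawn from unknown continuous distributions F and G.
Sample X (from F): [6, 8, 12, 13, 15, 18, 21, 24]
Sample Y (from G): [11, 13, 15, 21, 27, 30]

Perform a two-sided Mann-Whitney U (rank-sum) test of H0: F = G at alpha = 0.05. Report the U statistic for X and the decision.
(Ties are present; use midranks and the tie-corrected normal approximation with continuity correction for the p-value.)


Step 1: Combine and sort all 14 observations; assign midranks.
sorted (value, group): (6,X), (8,X), (11,Y), (12,X), (13,X), (13,Y), (15,X), (15,Y), (18,X), (21,X), (21,Y), (24,X), (27,Y), (30,Y)
ranks: 6->1, 8->2, 11->3, 12->4, 13->5.5, 13->5.5, 15->7.5, 15->7.5, 18->9, 21->10.5, 21->10.5, 24->12, 27->13, 30->14
Step 2: Rank sum for X: R1 = 1 + 2 + 4 + 5.5 + 7.5 + 9 + 10.5 + 12 = 51.5.
Step 3: U_X = R1 - n1(n1+1)/2 = 51.5 - 8*9/2 = 51.5 - 36 = 15.5.
       U_Y = n1*n2 - U_X = 48 - 15.5 = 32.5.
Step 4: Ties are present, so use the tie-corrected normal approximation (with continuity correction) for the p-value.
Step 5: p-value = 0.300101; compare to alpha = 0.05. fail to reject H0.

U_X = 15.5, p = 0.300101, fail to reject H0 at alpha = 0.05.


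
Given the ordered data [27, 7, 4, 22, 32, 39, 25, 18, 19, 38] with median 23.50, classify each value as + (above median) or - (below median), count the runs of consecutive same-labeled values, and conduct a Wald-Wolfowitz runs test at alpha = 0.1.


Step 1: Compute median = 23.50; label A = above, B = below.
Labels in order: ABBBAAABBA  (n_A = 5, n_B = 5)
Step 2: Count runs R = 5.
Step 3: Under H0 (random ordering), E[R] = 2*n_A*n_B/(n_A+n_B) + 1 = 2*5*5/10 + 1 = 6.0000.
        Var[R] = 2*n_A*n_B*(2*n_A*n_B - n_A - n_B) / ((n_A+n_B)^2 * (n_A+n_B-1)) = 2000/900 = 2.2222.
        SD[R] = 1.4907.
Step 4: Continuity-corrected z = (R + 0.5 - E[R]) / SD[R] = (5 + 0.5 - 6.0000) / 1.4907 = -0.3354.
Step 5: Two-sided p-value via normal approximation = 2*(1 - Phi(|z|)) = 0.737316.
Step 6: alpha = 0.1. fail to reject H0.

R = 5, z = -0.3354, p = 0.737316, fail to reject H0.


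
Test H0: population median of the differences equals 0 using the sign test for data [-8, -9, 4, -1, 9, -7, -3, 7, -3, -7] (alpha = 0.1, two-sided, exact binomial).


Step 1: Discard zero differences. Original n = 10; n_eff = number of nonzero differences = 10.
Nonzero differences (with sign): -8, -9, +4, -1, +9, -7, -3, +7, -3, -7
Step 2: Count signs: positive = 3, negative = 7.
Step 3: Under H0: P(positive) = 0.5, so the number of positives S ~ Bin(10, 0.5).
Step 4: Two-sided exact p-value = sum of Bin(10,0.5) probabilities at or below the observed probability = 0.343750.
Step 5: alpha = 0.1. fail to reject H0.

n_eff = 10, pos = 3, neg = 7, p = 0.343750, fail to reject H0.


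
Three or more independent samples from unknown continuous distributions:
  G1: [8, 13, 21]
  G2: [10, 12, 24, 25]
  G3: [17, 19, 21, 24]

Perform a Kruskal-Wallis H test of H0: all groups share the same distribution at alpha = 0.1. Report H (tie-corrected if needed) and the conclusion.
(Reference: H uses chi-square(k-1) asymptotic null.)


Step 1: Combine all N = 11 observations and assign midranks.
sorted (value, group, rank): (8,G1,1), (10,G2,2), (12,G2,3), (13,G1,4), (17,G3,5), (19,G3,6), (21,G1,7.5), (21,G3,7.5), (24,G2,9.5), (24,G3,9.5), (25,G2,11)
Step 2: Sum ranks within each group.
R_1 = 12.5 (n_1 = 3)
R_2 = 25.5 (n_2 = 4)
R_3 = 28 (n_3 = 4)
Step 3: H = 12/(N(N+1)) * sum(R_i^2/n_i) - 3(N+1)
     = 12/(11*12) * (12.5^2/3 + 25.5^2/4 + 28^2/4) - 3*12
     = 0.090909 * 410.646 - 36
     = 1.331439.
Step 4: Ties present; correction factor C = 1 - 12/(11^3 - 11) = 0.990909. Corrected H = 1.331439 / 0.990909 = 1.343654.
Step 5: Under H0, H ~ chi^2(2); p-value = 0.510774.
Step 6: alpha = 0.1. fail to reject H0.

H = 1.3437, df = 2, p = 0.510774, fail to reject H0.


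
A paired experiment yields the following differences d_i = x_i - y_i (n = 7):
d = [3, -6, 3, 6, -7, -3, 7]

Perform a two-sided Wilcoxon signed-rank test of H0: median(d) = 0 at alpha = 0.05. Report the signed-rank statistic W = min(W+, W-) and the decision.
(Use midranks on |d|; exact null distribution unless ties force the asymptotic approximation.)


Step 1: Drop any zero differences (none here) and take |d_i|.
|d| = [3, 6, 3, 6, 7, 3, 7]
Step 2: Midrank |d_i| (ties get averaged ranks).
ranks: |3|->2, |6|->4.5, |3|->2, |6|->4.5, |7|->6.5, |3|->2, |7|->6.5
Step 3: Attach original signs; sum ranks with positive sign and with negative sign.
W+ = 2 + 2 + 4.5 + 6.5 = 15
W- = 4.5 + 6.5 + 2 = 13
(Check: W+ + W- = 28 should equal n(n+1)/2 = 28.)
Step 4: Test statistic W = min(W+, W-) = 13.
Step 5: Ties in |d|, so use the tie-corrected normal approximation.
        E[W] = n(n+1)/4 = 7*8/4 = 14.
        Tie groups: |d|=3 (t=3), |d|=6 (t=2), |d|=7 (t=2); sum(t^3 - t) = 36.
        Var[W] = n(n+1)(2n+1)/24 - sum(t^3-t)/48 = 840/24 - 36/48 = 34.25.
        z = (W - E[W]) / sqrt(Var[W]) = (13 - 14) / 5.8523 = -0.1709.
        Two-sided p = 2*Phi(z) = 0.864325.
Step 6: alpha = 0.05. fail to reject H0.

W+ = 15, W- = 13, W = min = 13, p = 0.864325, fail to reject H0.


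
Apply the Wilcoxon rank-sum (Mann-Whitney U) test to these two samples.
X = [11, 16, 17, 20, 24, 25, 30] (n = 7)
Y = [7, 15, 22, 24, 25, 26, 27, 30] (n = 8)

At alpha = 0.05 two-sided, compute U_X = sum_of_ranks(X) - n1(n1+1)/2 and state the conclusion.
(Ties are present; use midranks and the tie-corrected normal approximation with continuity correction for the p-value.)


Step 1: Combine and sort all 15 observations; assign midranks.
sorted (value, group): (7,Y), (11,X), (15,Y), (16,X), (17,X), (20,X), (22,Y), (24,X), (24,Y), (25,X), (25,Y), (26,Y), (27,Y), (30,X), (30,Y)
ranks: 7->1, 11->2, 15->3, 16->4, 17->5, 20->6, 22->7, 24->8.5, 24->8.5, 25->10.5, 25->10.5, 26->12, 27->13, 30->14.5, 30->14.5
Step 2: Rank sum for X: R1 = 2 + 4 + 5 + 6 + 8.5 + 10.5 + 14.5 = 50.5.
Step 3: U_X = R1 - n1(n1+1)/2 = 50.5 - 7*8/2 = 50.5 - 28 = 22.5.
       U_Y = n1*n2 - U_X = 56 - 22.5 = 33.5.
Step 4: Ties are present, so use the tie-corrected normal approximation (with continuity correction) for the p-value.
Step 5: p-value = 0.561784; compare to alpha = 0.05. fail to reject H0.

U_X = 22.5, p = 0.561784, fail to reject H0 at alpha = 0.05.


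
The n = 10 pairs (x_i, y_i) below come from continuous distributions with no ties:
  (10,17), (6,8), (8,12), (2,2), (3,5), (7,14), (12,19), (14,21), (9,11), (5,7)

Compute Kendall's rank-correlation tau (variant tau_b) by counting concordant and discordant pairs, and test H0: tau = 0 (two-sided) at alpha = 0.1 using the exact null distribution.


Step 1: Enumerate the 45 unordered pairs (i,j) with i<j and classify each by sign(x_j-x_i) * sign(y_j-y_i).
  (1,2):dx=-4,dy=-9->C; (1,3):dx=-2,dy=-5->C; (1,4):dx=-8,dy=-15->C; (1,5):dx=-7,dy=-12->C
  (1,6):dx=-3,dy=-3->C; (1,7):dx=+2,dy=+2->C; (1,8):dx=+4,dy=+4->C; (1,9):dx=-1,dy=-6->C
  (1,10):dx=-5,dy=-10->C; (2,3):dx=+2,dy=+4->C; (2,4):dx=-4,dy=-6->C; (2,5):dx=-3,dy=-3->C
  (2,6):dx=+1,dy=+6->C; (2,7):dx=+6,dy=+11->C; (2,8):dx=+8,dy=+13->C; (2,9):dx=+3,dy=+3->C
  (2,10):dx=-1,dy=-1->C; (3,4):dx=-6,dy=-10->C; (3,5):dx=-5,dy=-7->C; (3,6):dx=-1,dy=+2->D
  (3,7):dx=+4,dy=+7->C; (3,8):dx=+6,dy=+9->C; (3,9):dx=+1,dy=-1->D; (3,10):dx=-3,dy=-5->C
  (4,5):dx=+1,dy=+3->C; (4,6):dx=+5,dy=+12->C; (4,7):dx=+10,dy=+17->C; (4,8):dx=+12,dy=+19->C
  (4,9):dx=+7,dy=+9->C; (4,10):dx=+3,dy=+5->C; (5,6):dx=+4,dy=+9->C; (5,7):dx=+9,dy=+14->C
  (5,8):dx=+11,dy=+16->C; (5,9):dx=+6,dy=+6->C; (5,10):dx=+2,dy=+2->C; (6,7):dx=+5,dy=+5->C
  (6,8):dx=+7,dy=+7->C; (6,9):dx=+2,dy=-3->D; (6,10):dx=-2,dy=-7->C; (7,8):dx=+2,dy=+2->C
  (7,9):dx=-3,dy=-8->C; (7,10):dx=-7,dy=-12->C; (8,9):dx=-5,dy=-10->C; (8,10):dx=-9,dy=-14->C
  (9,10):dx=-4,dy=-4->C
Step 2: C = 42, D = 3, total pairs = 45.
Step 3: tau = (C - D)/(n(n-1)/2) = (42 - 3)/45 = 0.866667.
Step 4: Exact two-sided p-value (enumerate n! = 3628800 permutations of y under H0): p = 0.000115.
Step 5: alpha = 0.1. reject H0.

tau_b = 0.8667 (C=42, D=3), p = 0.000115, reject H0.


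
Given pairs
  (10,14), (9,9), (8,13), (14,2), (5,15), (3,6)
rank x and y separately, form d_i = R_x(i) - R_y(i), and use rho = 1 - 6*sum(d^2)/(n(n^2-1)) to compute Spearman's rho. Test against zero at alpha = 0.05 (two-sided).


Step 1: Rank x and y separately (midranks; no ties here).
rank(x): 10->5, 9->4, 8->3, 14->6, 5->2, 3->1
rank(y): 14->5, 9->3, 13->4, 2->1, 15->6, 6->2
Step 2: d_i = R_x(i) - R_y(i); compute d_i^2.
  (5-5)^2=0, (4-3)^2=1, (3-4)^2=1, (6-1)^2=25, (2-6)^2=16, (1-2)^2=1
sum(d^2) = 44.
Step 3: rho = 1 - 6*44 / (6*(6^2 - 1)) = 1 - 264/210 = -0.257143.
Step 4: Under H0, t = rho * sqrt((n-2)/(1-rho^2)) = -0.5322 ~ t(4).
Step 5: Two-sided p-value from the t-distribution with 4 df = 0.622787.
Step 6: alpha = 0.05. fail to reject H0.

rho = -0.2571, p = 0.622787, fail to reject H0 at alpha = 0.05.


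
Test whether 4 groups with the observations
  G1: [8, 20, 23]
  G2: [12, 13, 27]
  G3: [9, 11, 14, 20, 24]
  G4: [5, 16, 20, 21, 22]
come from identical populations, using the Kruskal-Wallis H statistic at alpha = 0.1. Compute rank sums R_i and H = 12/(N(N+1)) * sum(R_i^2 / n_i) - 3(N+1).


Step 1: Combine all N = 16 observations and assign midranks.
sorted (value, group, rank): (5,G4,1), (8,G1,2), (9,G3,3), (11,G3,4), (12,G2,5), (13,G2,6), (14,G3,7), (16,G4,8), (20,G1,10), (20,G3,10), (20,G4,10), (21,G4,12), (22,G4,13), (23,G1,14), (24,G3,15), (27,G2,16)
Step 2: Sum ranks within each group.
R_1 = 26 (n_1 = 3)
R_2 = 27 (n_2 = 3)
R_3 = 39 (n_3 = 5)
R_4 = 44 (n_4 = 5)
Step 3: H = 12/(N(N+1)) * sum(R_i^2/n_i) - 3(N+1)
     = 12/(16*17) * (26^2/3 + 27^2/3 + 39^2/5 + 44^2/5) - 3*17
     = 0.044118 * 1159.73 - 51
     = 0.164706.
Step 4: Ties present; correction factor C = 1 - 24/(16^3 - 16) = 0.994118. Corrected H = 0.164706 / 0.994118 = 0.165680.
Step 5: Under H0, H ~ chi^2(3); p-value = 0.982930.
Step 6: alpha = 0.1. fail to reject H0.

H = 0.1657, df = 3, p = 0.982930, fail to reject H0.
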